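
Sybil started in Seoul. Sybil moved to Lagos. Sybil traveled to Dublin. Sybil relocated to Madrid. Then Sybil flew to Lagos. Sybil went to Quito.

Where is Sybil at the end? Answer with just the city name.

Answer: Quito

Derivation:
Tracking Sybil's location:
Start: Sybil is in Seoul.
After move 1: Seoul -> Lagos. Sybil is in Lagos.
After move 2: Lagos -> Dublin. Sybil is in Dublin.
After move 3: Dublin -> Madrid. Sybil is in Madrid.
After move 4: Madrid -> Lagos. Sybil is in Lagos.
After move 5: Lagos -> Quito. Sybil is in Quito.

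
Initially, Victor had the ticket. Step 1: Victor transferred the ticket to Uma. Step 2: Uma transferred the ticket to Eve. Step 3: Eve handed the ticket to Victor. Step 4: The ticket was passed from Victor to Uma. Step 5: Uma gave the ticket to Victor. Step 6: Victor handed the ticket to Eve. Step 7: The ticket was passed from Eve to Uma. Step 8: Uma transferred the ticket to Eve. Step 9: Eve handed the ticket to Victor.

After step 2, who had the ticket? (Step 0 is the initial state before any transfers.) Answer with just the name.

Tracking the ticket holder through step 2:
After step 0 (start): Victor
After step 1: Uma
After step 2: Eve

At step 2, the holder is Eve.

Answer: Eve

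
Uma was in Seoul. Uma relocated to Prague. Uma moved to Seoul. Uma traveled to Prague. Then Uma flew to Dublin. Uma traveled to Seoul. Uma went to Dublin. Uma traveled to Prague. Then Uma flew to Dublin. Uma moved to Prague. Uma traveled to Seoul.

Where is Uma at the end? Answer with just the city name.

Tracking Uma's location:
Start: Uma is in Seoul.
After move 1: Seoul -> Prague. Uma is in Prague.
After move 2: Prague -> Seoul. Uma is in Seoul.
After move 3: Seoul -> Prague. Uma is in Prague.
After move 4: Prague -> Dublin. Uma is in Dublin.
After move 5: Dublin -> Seoul. Uma is in Seoul.
After move 6: Seoul -> Dublin. Uma is in Dublin.
After move 7: Dublin -> Prague. Uma is in Prague.
After move 8: Prague -> Dublin. Uma is in Dublin.
After move 9: Dublin -> Prague. Uma is in Prague.
After move 10: Prague -> Seoul. Uma is in Seoul.

Answer: Seoul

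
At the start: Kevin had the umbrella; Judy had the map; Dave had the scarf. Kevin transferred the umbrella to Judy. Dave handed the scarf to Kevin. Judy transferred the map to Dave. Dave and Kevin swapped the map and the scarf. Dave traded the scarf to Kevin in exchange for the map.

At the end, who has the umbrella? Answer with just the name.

Answer: Judy

Derivation:
Tracking all object holders:
Start: umbrella:Kevin, map:Judy, scarf:Dave
Event 1 (give umbrella: Kevin -> Judy). State: umbrella:Judy, map:Judy, scarf:Dave
Event 2 (give scarf: Dave -> Kevin). State: umbrella:Judy, map:Judy, scarf:Kevin
Event 3 (give map: Judy -> Dave). State: umbrella:Judy, map:Dave, scarf:Kevin
Event 4 (swap map<->scarf: now map:Kevin, scarf:Dave). State: umbrella:Judy, map:Kevin, scarf:Dave
Event 5 (swap scarf<->map: now scarf:Kevin, map:Dave). State: umbrella:Judy, map:Dave, scarf:Kevin

Final state: umbrella:Judy, map:Dave, scarf:Kevin
The umbrella is held by Judy.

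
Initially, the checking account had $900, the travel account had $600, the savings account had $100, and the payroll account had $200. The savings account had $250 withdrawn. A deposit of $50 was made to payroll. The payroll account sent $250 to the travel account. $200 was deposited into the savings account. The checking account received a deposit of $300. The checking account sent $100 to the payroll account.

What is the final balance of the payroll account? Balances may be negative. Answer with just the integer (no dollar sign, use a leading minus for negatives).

Answer: 100

Derivation:
Tracking account balances step by step:
Start: checking=900, travel=600, savings=100, payroll=200
Event 1 (withdraw 250 from savings): savings: 100 - 250 = -150. Balances: checking=900, travel=600, savings=-150, payroll=200
Event 2 (deposit 50 to payroll): payroll: 200 + 50 = 250. Balances: checking=900, travel=600, savings=-150, payroll=250
Event 3 (transfer 250 payroll -> travel): payroll: 250 - 250 = 0, travel: 600 + 250 = 850. Balances: checking=900, travel=850, savings=-150, payroll=0
Event 4 (deposit 200 to savings): savings: -150 + 200 = 50. Balances: checking=900, travel=850, savings=50, payroll=0
Event 5 (deposit 300 to checking): checking: 900 + 300 = 1200. Balances: checking=1200, travel=850, savings=50, payroll=0
Event 6 (transfer 100 checking -> payroll): checking: 1200 - 100 = 1100, payroll: 0 + 100 = 100. Balances: checking=1100, travel=850, savings=50, payroll=100

Final balance of payroll: 100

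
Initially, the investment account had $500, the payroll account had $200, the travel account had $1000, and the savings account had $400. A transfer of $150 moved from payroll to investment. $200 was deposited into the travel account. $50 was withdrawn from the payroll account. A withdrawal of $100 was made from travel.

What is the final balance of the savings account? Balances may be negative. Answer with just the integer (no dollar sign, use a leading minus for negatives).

Tracking account balances step by step:
Start: investment=500, payroll=200, travel=1000, savings=400
Event 1 (transfer 150 payroll -> investment): payroll: 200 - 150 = 50, investment: 500 + 150 = 650. Balances: investment=650, payroll=50, travel=1000, savings=400
Event 2 (deposit 200 to travel): travel: 1000 + 200 = 1200. Balances: investment=650, payroll=50, travel=1200, savings=400
Event 3 (withdraw 50 from payroll): payroll: 50 - 50 = 0. Balances: investment=650, payroll=0, travel=1200, savings=400
Event 4 (withdraw 100 from travel): travel: 1200 - 100 = 1100. Balances: investment=650, payroll=0, travel=1100, savings=400

Final balance of savings: 400

Answer: 400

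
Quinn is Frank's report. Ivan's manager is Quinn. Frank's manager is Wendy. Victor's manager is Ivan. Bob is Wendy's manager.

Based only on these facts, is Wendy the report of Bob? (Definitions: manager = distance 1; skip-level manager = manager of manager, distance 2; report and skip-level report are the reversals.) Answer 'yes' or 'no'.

Reconstructing the manager chain from the given facts:
  Bob -> Wendy -> Frank -> Quinn -> Ivan -> Victor
(each arrow means 'manager of the next')
Positions in the chain (0 = top):
  position of Bob: 0
  position of Wendy: 1
  position of Frank: 2
  position of Quinn: 3
  position of Ivan: 4
  position of Victor: 5

Wendy is at position 1, Bob is at position 0; signed distance (j - i) = -1.
'report' requires j - i = -1. Actual distance is -1, so the relation HOLDS.

Answer: yes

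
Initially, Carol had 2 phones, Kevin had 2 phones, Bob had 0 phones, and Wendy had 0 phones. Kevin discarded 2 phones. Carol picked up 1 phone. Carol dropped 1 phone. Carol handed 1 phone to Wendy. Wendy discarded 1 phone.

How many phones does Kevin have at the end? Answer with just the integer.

Tracking counts step by step:
Start: Carol=2, Kevin=2, Bob=0, Wendy=0
Event 1 (Kevin -2): Kevin: 2 -> 0. State: Carol=2, Kevin=0, Bob=0, Wendy=0
Event 2 (Carol +1): Carol: 2 -> 3. State: Carol=3, Kevin=0, Bob=0, Wendy=0
Event 3 (Carol -1): Carol: 3 -> 2. State: Carol=2, Kevin=0, Bob=0, Wendy=0
Event 4 (Carol -> Wendy, 1): Carol: 2 -> 1, Wendy: 0 -> 1. State: Carol=1, Kevin=0, Bob=0, Wendy=1
Event 5 (Wendy -1): Wendy: 1 -> 0. State: Carol=1, Kevin=0, Bob=0, Wendy=0

Kevin's final count: 0

Answer: 0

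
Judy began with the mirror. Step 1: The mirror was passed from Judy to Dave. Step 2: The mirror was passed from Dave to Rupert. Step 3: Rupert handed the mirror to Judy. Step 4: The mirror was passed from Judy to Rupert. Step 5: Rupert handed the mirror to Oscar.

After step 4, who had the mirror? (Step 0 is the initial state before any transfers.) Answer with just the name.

Answer: Rupert

Derivation:
Tracking the mirror holder through step 4:
After step 0 (start): Judy
After step 1: Dave
After step 2: Rupert
After step 3: Judy
After step 4: Rupert

At step 4, the holder is Rupert.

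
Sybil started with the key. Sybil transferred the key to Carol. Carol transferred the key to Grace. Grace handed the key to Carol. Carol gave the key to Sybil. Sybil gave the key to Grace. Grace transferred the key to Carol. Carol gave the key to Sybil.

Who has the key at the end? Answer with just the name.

Answer: Sybil

Derivation:
Tracking the key through each event:
Start: Sybil has the key.
After event 1: Carol has the key.
After event 2: Grace has the key.
After event 3: Carol has the key.
After event 4: Sybil has the key.
After event 5: Grace has the key.
After event 6: Carol has the key.
After event 7: Sybil has the key.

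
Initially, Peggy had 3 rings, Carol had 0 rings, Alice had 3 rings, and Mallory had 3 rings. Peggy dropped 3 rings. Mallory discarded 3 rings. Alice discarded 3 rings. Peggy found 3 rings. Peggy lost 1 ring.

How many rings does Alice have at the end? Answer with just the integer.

Answer: 0

Derivation:
Tracking counts step by step:
Start: Peggy=3, Carol=0, Alice=3, Mallory=3
Event 1 (Peggy -3): Peggy: 3 -> 0. State: Peggy=0, Carol=0, Alice=3, Mallory=3
Event 2 (Mallory -3): Mallory: 3 -> 0. State: Peggy=0, Carol=0, Alice=3, Mallory=0
Event 3 (Alice -3): Alice: 3 -> 0. State: Peggy=0, Carol=0, Alice=0, Mallory=0
Event 4 (Peggy +3): Peggy: 0 -> 3. State: Peggy=3, Carol=0, Alice=0, Mallory=0
Event 5 (Peggy -1): Peggy: 3 -> 2. State: Peggy=2, Carol=0, Alice=0, Mallory=0

Alice's final count: 0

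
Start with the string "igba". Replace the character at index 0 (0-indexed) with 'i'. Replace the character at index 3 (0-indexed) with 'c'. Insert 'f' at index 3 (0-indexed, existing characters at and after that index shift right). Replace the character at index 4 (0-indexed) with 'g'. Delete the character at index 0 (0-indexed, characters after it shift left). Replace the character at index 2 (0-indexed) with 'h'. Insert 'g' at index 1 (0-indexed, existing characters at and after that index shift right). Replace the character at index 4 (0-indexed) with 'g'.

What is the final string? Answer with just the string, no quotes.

Answer: ggbhg

Derivation:
Applying each edit step by step:
Start: "igba"
Op 1 (replace idx 0: 'i' -> 'i'): "igba" -> "igba"
Op 2 (replace idx 3: 'a' -> 'c'): "igba" -> "igbc"
Op 3 (insert 'f' at idx 3): "igbc" -> "igbfc"
Op 4 (replace idx 4: 'c' -> 'g'): "igbfc" -> "igbfg"
Op 5 (delete idx 0 = 'i'): "igbfg" -> "gbfg"
Op 6 (replace idx 2: 'f' -> 'h'): "gbfg" -> "gbhg"
Op 7 (insert 'g' at idx 1): "gbhg" -> "ggbhg"
Op 8 (replace idx 4: 'g' -> 'g'): "ggbhg" -> "ggbhg"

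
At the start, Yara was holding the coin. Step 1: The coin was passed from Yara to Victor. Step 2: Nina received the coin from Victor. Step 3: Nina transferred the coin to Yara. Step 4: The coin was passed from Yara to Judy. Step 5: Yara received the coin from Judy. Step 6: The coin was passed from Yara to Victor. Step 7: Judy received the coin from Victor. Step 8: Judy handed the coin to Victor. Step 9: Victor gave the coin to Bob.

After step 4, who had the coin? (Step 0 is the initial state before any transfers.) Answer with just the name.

Tracking the coin holder through step 4:
After step 0 (start): Yara
After step 1: Victor
After step 2: Nina
After step 3: Yara
After step 4: Judy

At step 4, the holder is Judy.

Answer: Judy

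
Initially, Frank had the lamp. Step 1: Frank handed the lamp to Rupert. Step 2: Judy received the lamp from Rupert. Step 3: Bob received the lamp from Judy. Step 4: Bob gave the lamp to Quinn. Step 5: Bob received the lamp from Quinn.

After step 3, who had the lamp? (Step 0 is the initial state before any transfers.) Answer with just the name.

Tracking the lamp holder through step 3:
After step 0 (start): Frank
After step 1: Rupert
After step 2: Judy
After step 3: Bob

At step 3, the holder is Bob.

Answer: Bob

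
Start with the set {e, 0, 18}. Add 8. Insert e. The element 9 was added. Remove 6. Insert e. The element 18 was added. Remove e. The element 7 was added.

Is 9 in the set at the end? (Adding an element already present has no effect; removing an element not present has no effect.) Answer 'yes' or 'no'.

Tracking the set through each operation:
Start: {0, 18, e}
Event 1 (add 8): added. Set: {0, 18, 8, e}
Event 2 (add e): already present, no change. Set: {0, 18, 8, e}
Event 3 (add 9): added. Set: {0, 18, 8, 9, e}
Event 4 (remove 6): not present, no change. Set: {0, 18, 8, 9, e}
Event 5 (add e): already present, no change. Set: {0, 18, 8, 9, e}
Event 6 (add 18): already present, no change. Set: {0, 18, 8, 9, e}
Event 7 (remove e): removed. Set: {0, 18, 8, 9}
Event 8 (add 7): added. Set: {0, 18, 7, 8, 9}

Final set: {0, 18, 7, 8, 9} (size 5)
9 is in the final set.

Answer: yes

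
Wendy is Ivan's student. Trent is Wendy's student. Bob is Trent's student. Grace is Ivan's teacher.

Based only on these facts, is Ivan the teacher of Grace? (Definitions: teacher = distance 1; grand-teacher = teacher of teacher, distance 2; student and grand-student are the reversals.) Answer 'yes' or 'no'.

Answer: no

Derivation:
Reconstructing the teacher chain from the given facts:
  Grace -> Ivan -> Wendy -> Trent -> Bob
(each arrow means 'teacher of the next')
Positions in the chain (0 = top):
  position of Grace: 0
  position of Ivan: 1
  position of Wendy: 2
  position of Trent: 3
  position of Bob: 4

Ivan is at position 1, Grace is at position 0; signed distance (j - i) = -1.
'teacher' requires j - i = 1. Actual distance is -1, so the relation does NOT hold.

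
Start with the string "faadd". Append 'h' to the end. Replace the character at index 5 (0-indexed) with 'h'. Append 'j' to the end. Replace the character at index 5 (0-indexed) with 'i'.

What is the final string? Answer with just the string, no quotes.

Answer: faaddij

Derivation:
Applying each edit step by step:
Start: "faadd"
Op 1 (append 'h'): "faadd" -> "faaddh"
Op 2 (replace idx 5: 'h' -> 'h'): "faaddh" -> "faaddh"
Op 3 (append 'j'): "faaddh" -> "faaddhj"
Op 4 (replace idx 5: 'h' -> 'i'): "faaddhj" -> "faaddij"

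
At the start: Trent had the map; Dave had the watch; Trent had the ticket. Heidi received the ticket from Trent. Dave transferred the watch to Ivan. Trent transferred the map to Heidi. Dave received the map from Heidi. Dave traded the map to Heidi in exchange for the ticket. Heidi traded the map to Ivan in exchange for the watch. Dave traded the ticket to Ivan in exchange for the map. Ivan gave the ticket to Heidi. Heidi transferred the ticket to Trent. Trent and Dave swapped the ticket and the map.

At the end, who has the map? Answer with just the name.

Tracking all object holders:
Start: map:Trent, watch:Dave, ticket:Trent
Event 1 (give ticket: Trent -> Heidi). State: map:Trent, watch:Dave, ticket:Heidi
Event 2 (give watch: Dave -> Ivan). State: map:Trent, watch:Ivan, ticket:Heidi
Event 3 (give map: Trent -> Heidi). State: map:Heidi, watch:Ivan, ticket:Heidi
Event 4 (give map: Heidi -> Dave). State: map:Dave, watch:Ivan, ticket:Heidi
Event 5 (swap map<->ticket: now map:Heidi, ticket:Dave). State: map:Heidi, watch:Ivan, ticket:Dave
Event 6 (swap map<->watch: now map:Ivan, watch:Heidi). State: map:Ivan, watch:Heidi, ticket:Dave
Event 7 (swap ticket<->map: now ticket:Ivan, map:Dave). State: map:Dave, watch:Heidi, ticket:Ivan
Event 8 (give ticket: Ivan -> Heidi). State: map:Dave, watch:Heidi, ticket:Heidi
Event 9 (give ticket: Heidi -> Trent). State: map:Dave, watch:Heidi, ticket:Trent
Event 10 (swap ticket<->map: now ticket:Dave, map:Trent). State: map:Trent, watch:Heidi, ticket:Dave

Final state: map:Trent, watch:Heidi, ticket:Dave
The map is held by Trent.

Answer: Trent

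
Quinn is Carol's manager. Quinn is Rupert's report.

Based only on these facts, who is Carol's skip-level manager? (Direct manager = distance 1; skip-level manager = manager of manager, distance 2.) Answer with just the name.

Reconstructing the manager chain from the given facts:
  Rupert -> Quinn -> Carol
(each arrow means 'manager of the next')
Positions in the chain (0 = top):
  position of Rupert: 0
  position of Quinn: 1
  position of Carol: 2

Carol is at position 2; the skip-level manager is 2 steps up the chain, i.e. position 0: Rupert.

Answer: Rupert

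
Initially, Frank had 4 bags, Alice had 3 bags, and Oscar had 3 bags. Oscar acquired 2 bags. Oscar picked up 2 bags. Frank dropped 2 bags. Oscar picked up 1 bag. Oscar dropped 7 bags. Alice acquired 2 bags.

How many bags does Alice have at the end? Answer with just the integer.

Tracking counts step by step:
Start: Frank=4, Alice=3, Oscar=3
Event 1 (Oscar +2): Oscar: 3 -> 5. State: Frank=4, Alice=3, Oscar=5
Event 2 (Oscar +2): Oscar: 5 -> 7. State: Frank=4, Alice=3, Oscar=7
Event 3 (Frank -2): Frank: 4 -> 2. State: Frank=2, Alice=3, Oscar=7
Event 4 (Oscar +1): Oscar: 7 -> 8. State: Frank=2, Alice=3, Oscar=8
Event 5 (Oscar -7): Oscar: 8 -> 1. State: Frank=2, Alice=3, Oscar=1
Event 6 (Alice +2): Alice: 3 -> 5. State: Frank=2, Alice=5, Oscar=1

Alice's final count: 5

Answer: 5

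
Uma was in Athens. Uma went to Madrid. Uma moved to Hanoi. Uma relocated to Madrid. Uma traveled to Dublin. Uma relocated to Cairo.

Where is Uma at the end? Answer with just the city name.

Answer: Cairo

Derivation:
Tracking Uma's location:
Start: Uma is in Athens.
After move 1: Athens -> Madrid. Uma is in Madrid.
After move 2: Madrid -> Hanoi. Uma is in Hanoi.
After move 3: Hanoi -> Madrid. Uma is in Madrid.
After move 4: Madrid -> Dublin. Uma is in Dublin.
After move 5: Dublin -> Cairo. Uma is in Cairo.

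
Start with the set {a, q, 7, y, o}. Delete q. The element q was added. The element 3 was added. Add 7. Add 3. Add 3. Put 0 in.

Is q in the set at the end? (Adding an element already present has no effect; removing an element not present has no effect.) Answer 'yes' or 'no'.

Tracking the set through each operation:
Start: {7, a, o, q, y}
Event 1 (remove q): removed. Set: {7, a, o, y}
Event 2 (add q): added. Set: {7, a, o, q, y}
Event 3 (add 3): added. Set: {3, 7, a, o, q, y}
Event 4 (add 7): already present, no change. Set: {3, 7, a, o, q, y}
Event 5 (add 3): already present, no change. Set: {3, 7, a, o, q, y}
Event 6 (add 3): already present, no change. Set: {3, 7, a, o, q, y}
Event 7 (add 0): added. Set: {0, 3, 7, a, o, q, y}

Final set: {0, 3, 7, a, o, q, y} (size 7)
q is in the final set.

Answer: yes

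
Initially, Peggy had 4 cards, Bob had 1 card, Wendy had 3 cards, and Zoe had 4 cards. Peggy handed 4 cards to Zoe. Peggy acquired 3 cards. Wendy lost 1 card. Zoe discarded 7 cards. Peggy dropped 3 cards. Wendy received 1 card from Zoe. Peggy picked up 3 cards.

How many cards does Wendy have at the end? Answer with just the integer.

Tracking counts step by step:
Start: Peggy=4, Bob=1, Wendy=3, Zoe=4
Event 1 (Peggy -> Zoe, 4): Peggy: 4 -> 0, Zoe: 4 -> 8. State: Peggy=0, Bob=1, Wendy=3, Zoe=8
Event 2 (Peggy +3): Peggy: 0 -> 3. State: Peggy=3, Bob=1, Wendy=3, Zoe=8
Event 3 (Wendy -1): Wendy: 3 -> 2. State: Peggy=3, Bob=1, Wendy=2, Zoe=8
Event 4 (Zoe -7): Zoe: 8 -> 1. State: Peggy=3, Bob=1, Wendy=2, Zoe=1
Event 5 (Peggy -3): Peggy: 3 -> 0. State: Peggy=0, Bob=1, Wendy=2, Zoe=1
Event 6 (Zoe -> Wendy, 1): Zoe: 1 -> 0, Wendy: 2 -> 3. State: Peggy=0, Bob=1, Wendy=3, Zoe=0
Event 7 (Peggy +3): Peggy: 0 -> 3. State: Peggy=3, Bob=1, Wendy=3, Zoe=0

Wendy's final count: 3

Answer: 3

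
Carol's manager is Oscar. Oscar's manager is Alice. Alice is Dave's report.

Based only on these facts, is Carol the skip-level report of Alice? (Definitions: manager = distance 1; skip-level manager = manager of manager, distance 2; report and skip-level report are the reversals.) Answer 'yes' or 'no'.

Reconstructing the manager chain from the given facts:
  Dave -> Alice -> Oscar -> Carol
(each arrow means 'manager of the next')
Positions in the chain (0 = top):
  position of Dave: 0
  position of Alice: 1
  position of Oscar: 2
  position of Carol: 3

Carol is at position 3, Alice is at position 1; signed distance (j - i) = -2.
'skip-level report' requires j - i = -2. Actual distance is -2, so the relation HOLDS.

Answer: yes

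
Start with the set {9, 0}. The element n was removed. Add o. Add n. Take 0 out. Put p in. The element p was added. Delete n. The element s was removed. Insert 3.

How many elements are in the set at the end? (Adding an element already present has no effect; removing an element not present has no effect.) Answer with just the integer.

Answer: 4

Derivation:
Tracking the set through each operation:
Start: {0, 9}
Event 1 (remove n): not present, no change. Set: {0, 9}
Event 2 (add o): added. Set: {0, 9, o}
Event 3 (add n): added. Set: {0, 9, n, o}
Event 4 (remove 0): removed. Set: {9, n, o}
Event 5 (add p): added. Set: {9, n, o, p}
Event 6 (add p): already present, no change. Set: {9, n, o, p}
Event 7 (remove n): removed. Set: {9, o, p}
Event 8 (remove s): not present, no change. Set: {9, o, p}
Event 9 (add 3): added. Set: {3, 9, o, p}

Final set: {3, 9, o, p} (size 4)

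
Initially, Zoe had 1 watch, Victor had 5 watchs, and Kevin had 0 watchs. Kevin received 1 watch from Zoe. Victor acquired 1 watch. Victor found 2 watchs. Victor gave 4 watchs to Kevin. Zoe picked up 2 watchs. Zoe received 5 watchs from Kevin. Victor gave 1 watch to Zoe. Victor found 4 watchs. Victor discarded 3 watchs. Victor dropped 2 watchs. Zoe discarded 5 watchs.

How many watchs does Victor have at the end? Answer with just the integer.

Tracking counts step by step:
Start: Zoe=1, Victor=5, Kevin=0
Event 1 (Zoe -> Kevin, 1): Zoe: 1 -> 0, Kevin: 0 -> 1. State: Zoe=0, Victor=5, Kevin=1
Event 2 (Victor +1): Victor: 5 -> 6. State: Zoe=0, Victor=6, Kevin=1
Event 3 (Victor +2): Victor: 6 -> 8. State: Zoe=0, Victor=8, Kevin=1
Event 4 (Victor -> Kevin, 4): Victor: 8 -> 4, Kevin: 1 -> 5. State: Zoe=0, Victor=4, Kevin=5
Event 5 (Zoe +2): Zoe: 0 -> 2. State: Zoe=2, Victor=4, Kevin=5
Event 6 (Kevin -> Zoe, 5): Kevin: 5 -> 0, Zoe: 2 -> 7. State: Zoe=7, Victor=4, Kevin=0
Event 7 (Victor -> Zoe, 1): Victor: 4 -> 3, Zoe: 7 -> 8. State: Zoe=8, Victor=3, Kevin=0
Event 8 (Victor +4): Victor: 3 -> 7. State: Zoe=8, Victor=7, Kevin=0
Event 9 (Victor -3): Victor: 7 -> 4. State: Zoe=8, Victor=4, Kevin=0
Event 10 (Victor -2): Victor: 4 -> 2. State: Zoe=8, Victor=2, Kevin=0
Event 11 (Zoe -5): Zoe: 8 -> 3. State: Zoe=3, Victor=2, Kevin=0

Victor's final count: 2

Answer: 2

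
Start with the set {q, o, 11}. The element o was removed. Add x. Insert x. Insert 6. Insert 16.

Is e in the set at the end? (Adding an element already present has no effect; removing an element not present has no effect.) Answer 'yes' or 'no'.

Answer: no

Derivation:
Tracking the set through each operation:
Start: {11, o, q}
Event 1 (remove o): removed. Set: {11, q}
Event 2 (add x): added. Set: {11, q, x}
Event 3 (add x): already present, no change. Set: {11, q, x}
Event 4 (add 6): added. Set: {11, 6, q, x}
Event 5 (add 16): added. Set: {11, 16, 6, q, x}

Final set: {11, 16, 6, q, x} (size 5)
e is NOT in the final set.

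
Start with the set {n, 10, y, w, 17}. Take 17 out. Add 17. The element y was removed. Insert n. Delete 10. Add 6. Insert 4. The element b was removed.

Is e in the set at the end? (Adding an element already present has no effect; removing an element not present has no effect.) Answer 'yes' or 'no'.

Tracking the set through each operation:
Start: {10, 17, n, w, y}
Event 1 (remove 17): removed. Set: {10, n, w, y}
Event 2 (add 17): added. Set: {10, 17, n, w, y}
Event 3 (remove y): removed. Set: {10, 17, n, w}
Event 4 (add n): already present, no change. Set: {10, 17, n, w}
Event 5 (remove 10): removed. Set: {17, n, w}
Event 6 (add 6): added. Set: {17, 6, n, w}
Event 7 (add 4): added. Set: {17, 4, 6, n, w}
Event 8 (remove b): not present, no change. Set: {17, 4, 6, n, w}

Final set: {17, 4, 6, n, w} (size 5)
e is NOT in the final set.

Answer: no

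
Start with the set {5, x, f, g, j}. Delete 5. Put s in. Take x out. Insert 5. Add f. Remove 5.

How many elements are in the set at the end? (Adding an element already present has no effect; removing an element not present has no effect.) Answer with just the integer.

Tracking the set through each operation:
Start: {5, f, g, j, x}
Event 1 (remove 5): removed. Set: {f, g, j, x}
Event 2 (add s): added. Set: {f, g, j, s, x}
Event 3 (remove x): removed. Set: {f, g, j, s}
Event 4 (add 5): added. Set: {5, f, g, j, s}
Event 5 (add f): already present, no change. Set: {5, f, g, j, s}
Event 6 (remove 5): removed. Set: {f, g, j, s}

Final set: {f, g, j, s} (size 4)

Answer: 4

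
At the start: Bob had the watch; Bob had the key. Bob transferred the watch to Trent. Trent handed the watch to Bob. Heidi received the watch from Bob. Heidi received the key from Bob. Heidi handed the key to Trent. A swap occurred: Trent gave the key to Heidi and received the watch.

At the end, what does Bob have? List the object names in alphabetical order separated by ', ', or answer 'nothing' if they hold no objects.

Answer: nothing

Derivation:
Tracking all object holders:
Start: watch:Bob, key:Bob
Event 1 (give watch: Bob -> Trent). State: watch:Trent, key:Bob
Event 2 (give watch: Trent -> Bob). State: watch:Bob, key:Bob
Event 3 (give watch: Bob -> Heidi). State: watch:Heidi, key:Bob
Event 4 (give key: Bob -> Heidi). State: watch:Heidi, key:Heidi
Event 5 (give key: Heidi -> Trent). State: watch:Heidi, key:Trent
Event 6 (swap key<->watch: now key:Heidi, watch:Trent). State: watch:Trent, key:Heidi

Final state: watch:Trent, key:Heidi
Bob holds: (nothing).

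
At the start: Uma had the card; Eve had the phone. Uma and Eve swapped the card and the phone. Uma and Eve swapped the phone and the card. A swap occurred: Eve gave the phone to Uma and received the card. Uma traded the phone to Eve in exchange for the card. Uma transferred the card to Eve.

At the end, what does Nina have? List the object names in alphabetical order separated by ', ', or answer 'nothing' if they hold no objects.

Answer: nothing

Derivation:
Tracking all object holders:
Start: card:Uma, phone:Eve
Event 1 (swap card<->phone: now card:Eve, phone:Uma). State: card:Eve, phone:Uma
Event 2 (swap phone<->card: now phone:Eve, card:Uma). State: card:Uma, phone:Eve
Event 3 (swap phone<->card: now phone:Uma, card:Eve). State: card:Eve, phone:Uma
Event 4 (swap phone<->card: now phone:Eve, card:Uma). State: card:Uma, phone:Eve
Event 5 (give card: Uma -> Eve). State: card:Eve, phone:Eve

Final state: card:Eve, phone:Eve
Nina holds: (nothing).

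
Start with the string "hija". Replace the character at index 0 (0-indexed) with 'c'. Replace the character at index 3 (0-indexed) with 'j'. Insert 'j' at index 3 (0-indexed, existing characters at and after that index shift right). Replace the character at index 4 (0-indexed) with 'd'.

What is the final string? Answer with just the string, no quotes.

Applying each edit step by step:
Start: "hija"
Op 1 (replace idx 0: 'h' -> 'c'): "hija" -> "cija"
Op 2 (replace idx 3: 'a' -> 'j'): "cija" -> "cijj"
Op 3 (insert 'j' at idx 3): "cijj" -> "cijjj"
Op 4 (replace idx 4: 'j' -> 'd'): "cijjj" -> "cijjd"

Answer: cijjd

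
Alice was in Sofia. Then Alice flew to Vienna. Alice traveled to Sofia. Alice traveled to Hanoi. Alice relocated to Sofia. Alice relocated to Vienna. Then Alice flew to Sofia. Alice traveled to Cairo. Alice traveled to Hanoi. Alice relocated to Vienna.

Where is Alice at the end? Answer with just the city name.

Answer: Vienna

Derivation:
Tracking Alice's location:
Start: Alice is in Sofia.
After move 1: Sofia -> Vienna. Alice is in Vienna.
After move 2: Vienna -> Sofia. Alice is in Sofia.
After move 3: Sofia -> Hanoi. Alice is in Hanoi.
After move 4: Hanoi -> Sofia. Alice is in Sofia.
After move 5: Sofia -> Vienna. Alice is in Vienna.
After move 6: Vienna -> Sofia. Alice is in Sofia.
After move 7: Sofia -> Cairo. Alice is in Cairo.
After move 8: Cairo -> Hanoi. Alice is in Hanoi.
After move 9: Hanoi -> Vienna. Alice is in Vienna.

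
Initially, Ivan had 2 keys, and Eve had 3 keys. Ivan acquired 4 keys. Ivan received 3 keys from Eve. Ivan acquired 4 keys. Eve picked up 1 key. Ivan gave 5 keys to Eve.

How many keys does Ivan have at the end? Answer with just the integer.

Tracking counts step by step:
Start: Ivan=2, Eve=3
Event 1 (Ivan +4): Ivan: 2 -> 6. State: Ivan=6, Eve=3
Event 2 (Eve -> Ivan, 3): Eve: 3 -> 0, Ivan: 6 -> 9. State: Ivan=9, Eve=0
Event 3 (Ivan +4): Ivan: 9 -> 13. State: Ivan=13, Eve=0
Event 4 (Eve +1): Eve: 0 -> 1. State: Ivan=13, Eve=1
Event 5 (Ivan -> Eve, 5): Ivan: 13 -> 8, Eve: 1 -> 6. State: Ivan=8, Eve=6

Ivan's final count: 8

Answer: 8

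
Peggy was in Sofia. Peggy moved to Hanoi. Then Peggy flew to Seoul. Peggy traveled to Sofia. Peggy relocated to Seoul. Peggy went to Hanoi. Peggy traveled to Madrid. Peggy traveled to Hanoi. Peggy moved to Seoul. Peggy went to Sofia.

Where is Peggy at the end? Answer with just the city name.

Answer: Sofia

Derivation:
Tracking Peggy's location:
Start: Peggy is in Sofia.
After move 1: Sofia -> Hanoi. Peggy is in Hanoi.
After move 2: Hanoi -> Seoul. Peggy is in Seoul.
After move 3: Seoul -> Sofia. Peggy is in Sofia.
After move 4: Sofia -> Seoul. Peggy is in Seoul.
After move 5: Seoul -> Hanoi. Peggy is in Hanoi.
After move 6: Hanoi -> Madrid. Peggy is in Madrid.
After move 7: Madrid -> Hanoi. Peggy is in Hanoi.
After move 8: Hanoi -> Seoul. Peggy is in Seoul.
After move 9: Seoul -> Sofia. Peggy is in Sofia.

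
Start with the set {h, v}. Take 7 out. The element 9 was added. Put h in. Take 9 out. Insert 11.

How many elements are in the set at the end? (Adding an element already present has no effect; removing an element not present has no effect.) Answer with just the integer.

Answer: 3

Derivation:
Tracking the set through each operation:
Start: {h, v}
Event 1 (remove 7): not present, no change. Set: {h, v}
Event 2 (add 9): added. Set: {9, h, v}
Event 3 (add h): already present, no change. Set: {9, h, v}
Event 4 (remove 9): removed. Set: {h, v}
Event 5 (add 11): added. Set: {11, h, v}

Final set: {11, h, v} (size 3)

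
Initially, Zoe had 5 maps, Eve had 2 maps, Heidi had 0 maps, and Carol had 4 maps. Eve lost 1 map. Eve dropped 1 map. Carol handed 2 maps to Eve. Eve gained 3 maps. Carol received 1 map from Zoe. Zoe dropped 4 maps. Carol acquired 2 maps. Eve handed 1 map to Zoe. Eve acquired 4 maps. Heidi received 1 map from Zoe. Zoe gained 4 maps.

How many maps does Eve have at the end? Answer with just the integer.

Answer: 8

Derivation:
Tracking counts step by step:
Start: Zoe=5, Eve=2, Heidi=0, Carol=4
Event 1 (Eve -1): Eve: 2 -> 1. State: Zoe=5, Eve=1, Heidi=0, Carol=4
Event 2 (Eve -1): Eve: 1 -> 0. State: Zoe=5, Eve=0, Heidi=0, Carol=4
Event 3 (Carol -> Eve, 2): Carol: 4 -> 2, Eve: 0 -> 2. State: Zoe=5, Eve=2, Heidi=0, Carol=2
Event 4 (Eve +3): Eve: 2 -> 5. State: Zoe=5, Eve=5, Heidi=0, Carol=2
Event 5 (Zoe -> Carol, 1): Zoe: 5 -> 4, Carol: 2 -> 3. State: Zoe=4, Eve=5, Heidi=0, Carol=3
Event 6 (Zoe -4): Zoe: 4 -> 0. State: Zoe=0, Eve=5, Heidi=0, Carol=3
Event 7 (Carol +2): Carol: 3 -> 5. State: Zoe=0, Eve=5, Heidi=0, Carol=5
Event 8 (Eve -> Zoe, 1): Eve: 5 -> 4, Zoe: 0 -> 1. State: Zoe=1, Eve=4, Heidi=0, Carol=5
Event 9 (Eve +4): Eve: 4 -> 8. State: Zoe=1, Eve=8, Heidi=0, Carol=5
Event 10 (Zoe -> Heidi, 1): Zoe: 1 -> 0, Heidi: 0 -> 1. State: Zoe=0, Eve=8, Heidi=1, Carol=5
Event 11 (Zoe +4): Zoe: 0 -> 4. State: Zoe=4, Eve=8, Heidi=1, Carol=5

Eve's final count: 8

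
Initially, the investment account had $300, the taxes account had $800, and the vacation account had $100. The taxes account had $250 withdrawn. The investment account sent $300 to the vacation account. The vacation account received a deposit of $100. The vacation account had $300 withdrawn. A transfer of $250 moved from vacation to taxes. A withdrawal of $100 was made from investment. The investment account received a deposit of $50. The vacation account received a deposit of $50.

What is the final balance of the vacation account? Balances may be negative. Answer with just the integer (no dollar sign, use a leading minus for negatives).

Answer: 0

Derivation:
Tracking account balances step by step:
Start: investment=300, taxes=800, vacation=100
Event 1 (withdraw 250 from taxes): taxes: 800 - 250 = 550. Balances: investment=300, taxes=550, vacation=100
Event 2 (transfer 300 investment -> vacation): investment: 300 - 300 = 0, vacation: 100 + 300 = 400. Balances: investment=0, taxes=550, vacation=400
Event 3 (deposit 100 to vacation): vacation: 400 + 100 = 500. Balances: investment=0, taxes=550, vacation=500
Event 4 (withdraw 300 from vacation): vacation: 500 - 300 = 200. Balances: investment=0, taxes=550, vacation=200
Event 5 (transfer 250 vacation -> taxes): vacation: 200 - 250 = -50, taxes: 550 + 250 = 800. Balances: investment=0, taxes=800, vacation=-50
Event 6 (withdraw 100 from investment): investment: 0 - 100 = -100. Balances: investment=-100, taxes=800, vacation=-50
Event 7 (deposit 50 to investment): investment: -100 + 50 = -50. Balances: investment=-50, taxes=800, vacation=-50
Event 8 (deposit 50 to vacation): vacation: -50 + 50 = 0. Balances: investment=-50, taxes=800, vacation=0

Final balance of vacation: 0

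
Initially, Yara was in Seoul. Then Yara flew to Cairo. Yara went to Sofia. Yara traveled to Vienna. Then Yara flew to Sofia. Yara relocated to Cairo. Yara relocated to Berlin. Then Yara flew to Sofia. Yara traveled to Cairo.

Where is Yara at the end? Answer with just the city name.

Answer: Cairo

Derivation:
Tracking Yara's location:
Start: Yara is in Seoul.
After move 1: Seoul -> Cairo. Yara is in Cairo.
After move 2: Cairo -> Sofia. Yara is in Sofia.
After move 3: Sofia -> Vienna. Yara is in Vienna.
After move 4: Vienna -> Sofia. Yara is in Sofia.
After move 5: Sofia -> Cairo. Yara is in Cairo.
After move 6: Cairo -> Berlin. Yara is in Berlin.
After move 7: Berlin -> Sofia. Yara is in Sofia.
After move 8: Sofia -> Cairo. Yara is in Cairo.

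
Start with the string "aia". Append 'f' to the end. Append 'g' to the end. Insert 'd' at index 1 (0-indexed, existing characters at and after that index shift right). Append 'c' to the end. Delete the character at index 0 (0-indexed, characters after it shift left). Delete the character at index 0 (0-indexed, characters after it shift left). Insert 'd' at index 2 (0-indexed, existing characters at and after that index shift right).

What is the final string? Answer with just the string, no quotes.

Answer: iadfgc

Derivation:
Applying each edit step by step:
Start: "aia"
Op 1 (append 'f'): "aia" -> "aiaf"
Op 2 (append 'g'): "aiaf" -> "aiafg"
Op 3 (insert 'd' at idx 1): "aiafg" -> "adiafg"
Op 4 (append 'c'): "adiafg" -> "adiafgc"
Op 5 (delete idx 0 = 'a'): "adiafgc" -> "diafgc"
Op 6 (delete idx 0 = 'd'): "diafgc" -> "iafgc"
Op 7 (insert 'd' at idx 2): "iafgc" -> "iadfgc"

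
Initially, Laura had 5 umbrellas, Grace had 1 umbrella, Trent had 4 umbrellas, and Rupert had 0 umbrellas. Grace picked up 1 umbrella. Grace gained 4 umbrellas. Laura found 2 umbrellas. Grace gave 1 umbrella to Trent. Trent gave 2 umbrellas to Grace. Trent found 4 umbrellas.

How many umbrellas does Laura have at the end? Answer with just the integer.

Tracking counts step by step:
Start: Laura=5, Grace=1, Trent=4, Rupert=0
Event 1 (Grace +1): Grace: 1 -> 2. State: Laura=5, Grace=2, Trent=4, Rupert=0
Event 2 (Grace +4): Grace: 2 -> 6. State: Laura=5, Grace=6, Trent=4, Rupert=0
Event 3 (Laura +2): Laura: 5 -> 7. State: Laura=7, Grace=6, Trent=4, Rupert=0
Event 4 (Grace -> Trent, 1): Grace: 6 -> 5, Trent: 4 -> 5. State: Laura=7, Grace=5, Trent=5, Rupert=0
Event 5 (Trent -> Grace, 2): Trent: 5 -> 3, Grace: 5 -> 7. State: Laura=7, Grace=7, Trent=3, Rupert=0
Event 6 (Trent +4): Trent: 3 -> 7. State: Laura=7, Grace=7, Trent=7, Rupert=0

Laura's final count: 7

Answer: 7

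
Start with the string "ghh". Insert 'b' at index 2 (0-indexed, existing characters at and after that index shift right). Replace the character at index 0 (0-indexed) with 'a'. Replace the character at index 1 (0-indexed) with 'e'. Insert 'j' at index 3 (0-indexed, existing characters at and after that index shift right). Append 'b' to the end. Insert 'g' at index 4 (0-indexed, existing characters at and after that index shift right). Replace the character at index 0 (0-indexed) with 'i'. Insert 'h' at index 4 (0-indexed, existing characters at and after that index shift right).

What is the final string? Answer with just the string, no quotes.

Applying each edit step by step:
Start: "ghh"
Op 1 (insert 'b' at idx 2): "ghh" -> "ghbh"
Op 2 (replace idx 0: 'g' -> 'a'): "ghbh" -> "ahbh"
Op 3 (replace idx 1: 'h' -> 'e'): "ahbh" -> "aebh"
Op 4 (insert 'j' at idx 3): "aebh" -> "aebjh"
Op 5 (append 'b'): "aebjh" -> "aebjhb"
Op 6 (insert 'g' at idx 4): "aebjhb" -> "aebjghb"
Op 7 (replace idx 0: 'a' -> 'i'): "aebjghb" -> "iebjghb"
Op 8 (insert 'h' at idx 4): "iebjghb" -> "iebjhghb"

Answer: iebjhghb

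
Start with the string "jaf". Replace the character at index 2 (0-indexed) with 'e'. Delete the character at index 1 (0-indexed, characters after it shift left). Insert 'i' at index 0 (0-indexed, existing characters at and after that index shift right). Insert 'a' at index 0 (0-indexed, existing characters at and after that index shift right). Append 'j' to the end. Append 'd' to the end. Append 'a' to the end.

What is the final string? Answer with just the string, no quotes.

Applying each edit step by step:
Start: "jaf"
Op 1 (replace idx 2: 'f' -> 'e'): "jaf" -> "jae"
Op 2 (delete idx 1 = 'a'): "jae" -> "je"
Op 3 (insert 'i' at idx 0): "je" -> "ije"
Op 4 (insert 'a' at idx 0): "ije" -> "aije"
Op 5 (append 'j'): "aije" -> "aijej"
Op 6 (append 'd'): "aijej" -> "aijejd"
Op 7 (append 'a'): "aijejd" -> "aijejda"

Answer: aijejda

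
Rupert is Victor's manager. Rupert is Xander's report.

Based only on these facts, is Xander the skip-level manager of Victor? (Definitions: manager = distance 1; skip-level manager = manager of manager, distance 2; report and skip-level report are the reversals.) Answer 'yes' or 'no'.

Reconstructing the manager chain from the given facts:
  Xander -> Rupert -> Victor
(each arrow means 'manager of the next')
Positions in the chain (0 = top):
  position of Xander: 0
  position of Rupert: 1
  position of Victor: 2

Xander is at position 0, Victor is at position 2; signed distance (j - i) = 2.
'skip-level manager' requires j - i = 2. Actual distance is 2, so the relation HOLDS.

Answer: yes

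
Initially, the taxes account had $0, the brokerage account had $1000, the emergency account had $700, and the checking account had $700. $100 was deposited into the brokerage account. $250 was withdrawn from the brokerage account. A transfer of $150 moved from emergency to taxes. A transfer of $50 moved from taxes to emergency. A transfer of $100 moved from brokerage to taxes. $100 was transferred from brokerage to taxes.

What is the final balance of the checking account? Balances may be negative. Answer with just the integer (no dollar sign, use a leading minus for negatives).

Answer: 700

Derivation:
Tracking account balances step by step:
Start: taxes=0, brokerage=1000, emergency=700, checking=700
Event 1 (deposit 100 to brokerage): brokerage: 1000 + 100 = 1100. Balances: taxes=0, brokerage=1100, emergency=700, checking=700
Event 2 (withdraw 250 from brokerage): brokerage: 1100 - 250 = 850. Balances: taxes=0, brokerage=850, emergency=700, checking=700
Event 3 (transfer 150 emergency -> taxes): emergency: 700 - 150 = 550, taxes: 0 + 150 = 150. Balances: taxes=150, brokerage=850, emergency=550, checking=700
Event 4 (transfer 50 taxes -> emergency): taxes: 150 - 50 = 100, emergency: 550 + 50 = 600. Balances: taxes=100, brokerage=850, emergency=600, checking=700
Event 5 (transfer 100 brokerage -> taxes): brokerage: 850 - 100 = 750, taxes: 100 + 100 = 200. Balances: taxes=200, brokerage=750, emergency=600, checking=700
Event 6 (transfer 100 brokerage -> taxes): brokerage: 750 - 100 = 650, taxes: 200 + 100 = 300. Balances: taxes=300, brokerage=650, emergency=600, checking=700

Final balance of checking: 700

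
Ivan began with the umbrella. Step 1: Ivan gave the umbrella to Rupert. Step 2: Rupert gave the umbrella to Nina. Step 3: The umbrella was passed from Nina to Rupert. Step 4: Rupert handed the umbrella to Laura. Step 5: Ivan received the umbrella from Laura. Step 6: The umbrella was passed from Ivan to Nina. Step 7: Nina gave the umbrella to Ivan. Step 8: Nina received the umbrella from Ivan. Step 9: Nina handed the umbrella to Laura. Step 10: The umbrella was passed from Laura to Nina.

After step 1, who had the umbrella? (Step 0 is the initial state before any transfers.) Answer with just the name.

Tracking the umbrella holder through step 1:
After step 0 (start): Ivan
After step 1: Rupert

At step 1, the holder is Rupert.

Answer: Rupert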